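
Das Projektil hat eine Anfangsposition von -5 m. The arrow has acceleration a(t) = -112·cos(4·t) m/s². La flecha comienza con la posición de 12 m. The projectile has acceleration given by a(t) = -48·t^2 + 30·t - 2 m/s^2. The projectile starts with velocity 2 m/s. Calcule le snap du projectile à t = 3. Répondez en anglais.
We must differentiate our acceleration equation a(t) = -48·t^2 + 30·t - 2 2 times. Taking d/dt of a(t), we find j(t) = 30 - 96·t. Taking d/dt of j(t), we find s(t) = -96. We have snap s(t) = -96. Substituting t = 3: s(3) = -96.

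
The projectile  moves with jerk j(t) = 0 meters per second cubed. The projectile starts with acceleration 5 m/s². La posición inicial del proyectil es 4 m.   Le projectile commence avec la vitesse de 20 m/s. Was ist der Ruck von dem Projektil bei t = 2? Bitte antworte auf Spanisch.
Tenemos la sacudida j(t) = 0. Sustituyendo t = 2: j(2) = 0.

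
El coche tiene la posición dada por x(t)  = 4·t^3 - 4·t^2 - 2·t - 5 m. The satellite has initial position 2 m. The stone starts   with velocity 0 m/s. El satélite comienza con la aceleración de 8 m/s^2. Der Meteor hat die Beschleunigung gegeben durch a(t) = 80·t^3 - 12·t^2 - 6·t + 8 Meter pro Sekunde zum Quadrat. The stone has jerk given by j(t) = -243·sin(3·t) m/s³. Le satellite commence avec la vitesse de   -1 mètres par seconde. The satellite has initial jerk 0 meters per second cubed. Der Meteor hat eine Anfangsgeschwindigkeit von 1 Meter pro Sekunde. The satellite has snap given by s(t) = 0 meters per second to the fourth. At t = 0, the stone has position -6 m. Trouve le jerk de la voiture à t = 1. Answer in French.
Nous devons dériver notre équation de la position x(t) = 4·t^3 - 4·t^2 - 2·t - 5 3 fois. En prenant d/dt de x(t), nous trouvons v(t) = 12·t^2 - 8·t - 2. En prenant d/dt de v(t), nous trouvons a(t) = 24·t - 8. En dérivant l'accélération, nous obtenons le jerk: j(t) = 24. En utilisant j(t) = 24 et en substituant t = 1, nous trouvons j = 24.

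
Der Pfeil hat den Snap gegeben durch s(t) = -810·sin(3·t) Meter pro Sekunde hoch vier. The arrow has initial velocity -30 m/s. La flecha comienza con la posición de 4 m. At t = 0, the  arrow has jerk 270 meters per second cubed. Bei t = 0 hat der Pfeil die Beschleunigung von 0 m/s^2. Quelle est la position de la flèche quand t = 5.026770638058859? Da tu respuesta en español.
Para resolver esto, necesitamos tomar 4 integrales de nuestra ecuación del snap s(t) = -810·sin(3·t). La integral del snap es la sacudida. Usando j(0) = 270, obtenemos j(t) = 270·cos(3·t). La integral de la sacudida, con a(0) = 0, da la aceleración: a(t) = 90·sin(3·t). La integral de la aceleración es la velocidad. Usando v(0) = -30, obtenemos v(t) = -30·cos(3·t). La antiderivada de la velocidad, con x(0) = 4, da la posición: x(t) = 4 - 10·sin(3·t). Tenemos la posición x(t) = 4 - 10·sin(3·t). Sustituyendo t = 5.026770638058859: x(5.026770638058859) = -1.87245364026323.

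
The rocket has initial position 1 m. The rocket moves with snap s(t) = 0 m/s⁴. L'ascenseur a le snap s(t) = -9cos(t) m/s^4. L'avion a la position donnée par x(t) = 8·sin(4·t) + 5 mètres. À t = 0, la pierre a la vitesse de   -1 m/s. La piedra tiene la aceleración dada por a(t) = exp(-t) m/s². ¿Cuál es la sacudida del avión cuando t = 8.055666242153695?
Partiendo de la posición x(t) = 8·sin(4·t) + 5, tomamos 3 derivadas. La derivada de la posición da la velocidad: v(t) = 32·cos(4·t). Derivando la velocidad, obtenemos la aceleración: a(t) = -128·sin(4·t). Derivando la aceleración, obtenemos la sacudida: j(t) = -512·cos(4·t). Usando j(t) = -512·cos(4·t) y sustituyendo t = 8.055666242153695, encontramos j = -354.230821241714.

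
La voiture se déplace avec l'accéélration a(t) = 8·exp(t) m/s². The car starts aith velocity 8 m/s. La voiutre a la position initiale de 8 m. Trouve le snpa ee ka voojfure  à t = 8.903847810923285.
En partant de l'accélération a(t) = 8·exp(t), nous prenons 2 dérivées. En prenant d/dt de a(t), nous trouvons j(t) = 8·exp(t). La dérivée du jerk donne le snap: s(t) = 8·exp(t). Nous avons le snap s(t) = 8·exp(t). En substituant t = 8.903847810923285: s(8.903847810923285) = 58881.9194722038.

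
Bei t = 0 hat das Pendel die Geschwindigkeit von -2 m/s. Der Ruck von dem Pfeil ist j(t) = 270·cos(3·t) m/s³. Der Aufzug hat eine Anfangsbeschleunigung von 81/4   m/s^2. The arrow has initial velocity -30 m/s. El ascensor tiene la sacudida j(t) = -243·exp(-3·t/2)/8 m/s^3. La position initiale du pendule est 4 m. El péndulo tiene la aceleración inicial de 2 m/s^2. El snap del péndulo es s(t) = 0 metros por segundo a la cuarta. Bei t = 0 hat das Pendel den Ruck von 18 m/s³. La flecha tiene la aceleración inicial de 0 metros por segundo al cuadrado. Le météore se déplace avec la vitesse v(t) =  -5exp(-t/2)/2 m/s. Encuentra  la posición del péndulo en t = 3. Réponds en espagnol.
Necesitamos integrar nuestra ecuación del snap s(t) = 0 4 veces. La integral del snap es la sacudida. Usando j(0) = 18, obtenemos j(t) = 18. Tomando ∫j(t)dt y aplicando a(0) = 2, encontramos a(t) = 18·t + 2. Tomando ∫a(t)dt y aplicando v(0) = -2, encontramos v(t) = 9·t^2 + 2·t - 2. Tomando ∫v(t)dt y aplicando x(0) = 4, encontramos x(t) = 3·t^3 + t^2 - 2·t + 4. De la ecuación de la posición x(t) = 3·t^3 + t^2 - 2·t + 4, sustituimos t = 3 para obtener x = 88.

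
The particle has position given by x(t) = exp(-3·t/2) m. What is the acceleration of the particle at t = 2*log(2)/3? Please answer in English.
Starting from position x(t) = exp(-3·t/2), we take 2 derivatives. Taking d/dt of x(t), we find v(t) = -3·exp(-3·t/2)/2. Taking d/dt of v(t), we find a(t) = 9·exp(-3·t/2)/4. We have acceleration a(t) = 9·exp(-3·t/2)/4. Substituting t = 2*log(2)/3: a(2*log(2)/3) = 9/8.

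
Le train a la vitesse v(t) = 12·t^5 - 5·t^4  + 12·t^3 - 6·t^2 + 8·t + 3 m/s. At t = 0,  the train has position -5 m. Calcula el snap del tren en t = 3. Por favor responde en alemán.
Wir müssen unsere Gleichung für die Geschwindigkeit v(t) = 12·t^5 - 5·t^4 + 12·t^3 - 6·t^2 + 8·t + 3 3-mal ableiten. Mit d/dt von v(t) finden wir a(t) = 60·t^4 - 20·t^3 + 36·t^2 - 12·t + 8. Mit d/dt von a(t) finden wir j(t) = 240·t^3 - 60·t^2 + 72·t - 12. Die Ableitung von dem Ruck ergibt den Snap: s(t) = 720·t^2 - 120·t + 72. Aus der Gleichung für den Snap s(t) = 720·t^2 - 120·t + 72, setzen wir t = 3 ein und erhalten s = 6192.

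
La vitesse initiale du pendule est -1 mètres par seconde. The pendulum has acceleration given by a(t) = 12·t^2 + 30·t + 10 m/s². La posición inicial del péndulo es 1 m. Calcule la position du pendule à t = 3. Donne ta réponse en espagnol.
Partiendo de la aceleración a(t) = 12·t^2 + 30·t + 10, tomamos 2 integrales. Tomando ∫a(t)dt y aplicando v(0) = -1, encontramos v(t) = 4·t^3 + 15·t^2 + 10·t - 1. La integral de la velocidad, con x(0) = 1, da la posición: x(t) = t^4 + 5·t^3 + 5·t^2 - t + 1. Tenemos la posición x(t) = t^4 + 5·t^3 + 5·t^2 - t + 1. Sustituyendo t = 3: x(3) = 259.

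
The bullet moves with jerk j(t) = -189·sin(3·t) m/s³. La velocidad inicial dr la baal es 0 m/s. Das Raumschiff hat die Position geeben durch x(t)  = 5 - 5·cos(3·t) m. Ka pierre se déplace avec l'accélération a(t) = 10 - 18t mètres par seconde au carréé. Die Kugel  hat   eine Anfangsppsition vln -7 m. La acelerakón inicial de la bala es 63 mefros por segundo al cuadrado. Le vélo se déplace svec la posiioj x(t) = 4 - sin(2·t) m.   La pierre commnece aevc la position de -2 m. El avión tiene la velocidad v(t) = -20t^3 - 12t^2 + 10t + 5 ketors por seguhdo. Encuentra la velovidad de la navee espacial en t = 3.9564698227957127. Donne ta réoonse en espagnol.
Debemos derivar nuestra ecuación de la posición x(t) = 5 - 5·cos(3·t) 1 vez. La derivada de la posición da la velocidad: v(t) = 15·sin(3·t). De la ecuación de la velocidad v(t) = 15·sin(3·t), sustituimos t = 3.9564698227957127 para obtener v = -9.62835708747649.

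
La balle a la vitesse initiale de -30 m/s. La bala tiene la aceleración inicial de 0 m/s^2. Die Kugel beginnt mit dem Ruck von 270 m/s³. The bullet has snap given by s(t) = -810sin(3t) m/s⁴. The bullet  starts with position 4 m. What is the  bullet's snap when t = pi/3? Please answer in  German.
Aus der Gleichung für den Snap s(t) = -810·sin(3·t), setzen wir t = pi/3 ein und erhalten s = 0.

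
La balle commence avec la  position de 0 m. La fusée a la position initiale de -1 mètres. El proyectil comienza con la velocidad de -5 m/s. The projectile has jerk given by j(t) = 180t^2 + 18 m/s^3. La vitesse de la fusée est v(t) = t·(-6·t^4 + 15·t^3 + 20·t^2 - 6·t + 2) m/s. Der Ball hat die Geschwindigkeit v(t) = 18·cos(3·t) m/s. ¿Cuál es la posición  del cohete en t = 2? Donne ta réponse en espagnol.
Para resolver esto, necesitamos tomar 1 integral de nuestra ecuación de la velocidad v(t) = t·(-6·t^4 + 15·t^3 + 20·t^2 - 6·t + 2). Integrando la velocidad y usando la condición inicial x(0) = -1, obtenemos x(t) = -t^6 + 3·t^5 + 5·t^4 - 2·t^3 + t^2 - 1. De la ecuación de la posición x(t) = -t^6 + 3·t^5 + 5·t^4 - 2·t^3 + t^2 - 1, sustituimos t = 2 para obtener x = 99.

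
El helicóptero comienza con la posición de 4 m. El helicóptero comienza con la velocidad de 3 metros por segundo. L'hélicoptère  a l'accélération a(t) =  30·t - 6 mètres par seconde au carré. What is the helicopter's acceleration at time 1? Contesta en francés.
Nous avons l'accélération a(t) = 30·t - 6. En substituant t = 1: a(1) = 24.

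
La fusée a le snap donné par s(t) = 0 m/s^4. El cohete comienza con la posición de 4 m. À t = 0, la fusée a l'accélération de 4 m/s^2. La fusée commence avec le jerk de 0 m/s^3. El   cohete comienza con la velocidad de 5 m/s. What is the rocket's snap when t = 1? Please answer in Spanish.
De la ecuación del snap s(t) = 0, sustituimos t = 1 para obtener s = 0.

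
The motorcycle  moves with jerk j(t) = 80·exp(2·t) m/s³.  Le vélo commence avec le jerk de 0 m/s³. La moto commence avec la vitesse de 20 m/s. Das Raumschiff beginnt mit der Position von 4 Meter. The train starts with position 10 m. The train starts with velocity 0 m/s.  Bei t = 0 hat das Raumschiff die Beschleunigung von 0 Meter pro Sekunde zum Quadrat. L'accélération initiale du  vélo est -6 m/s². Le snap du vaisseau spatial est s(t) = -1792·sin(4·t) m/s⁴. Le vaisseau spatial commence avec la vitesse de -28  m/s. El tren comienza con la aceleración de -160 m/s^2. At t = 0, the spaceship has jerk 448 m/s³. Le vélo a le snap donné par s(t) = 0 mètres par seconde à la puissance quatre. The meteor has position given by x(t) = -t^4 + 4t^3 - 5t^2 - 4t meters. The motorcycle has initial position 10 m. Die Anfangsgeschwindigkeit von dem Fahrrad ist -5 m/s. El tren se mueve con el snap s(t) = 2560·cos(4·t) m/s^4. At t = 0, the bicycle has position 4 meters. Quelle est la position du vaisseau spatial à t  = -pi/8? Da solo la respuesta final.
x(-pi/8) = 11.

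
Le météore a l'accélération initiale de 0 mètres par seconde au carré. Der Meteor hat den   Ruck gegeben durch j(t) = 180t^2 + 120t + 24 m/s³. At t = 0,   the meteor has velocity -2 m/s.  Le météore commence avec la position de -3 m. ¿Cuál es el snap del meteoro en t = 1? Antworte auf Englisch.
Starting from jerk j(t) = 180·t^2 + 120·t + 24, we take 1 derivative. Taking d/dt of j(t), we find s(t) = 360·t + 120. Using s(t) = 360·t + 120 and substituting t = 1, we find s = 480.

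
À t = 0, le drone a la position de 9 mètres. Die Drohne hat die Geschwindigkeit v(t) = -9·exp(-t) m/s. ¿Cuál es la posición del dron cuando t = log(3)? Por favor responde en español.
Necesitamos integrar nuestra ecuación de la velocidad v(t) = -9·exp(-t) 1 vez. Integrando la velocidad y usando la condición inicial x(0) = 9, obtenemos x(t) = 9·exp(-t). De la ecuación de la posición x(t) = 9·exp(-t), sustituimos t = log(3) para obtener x = 3.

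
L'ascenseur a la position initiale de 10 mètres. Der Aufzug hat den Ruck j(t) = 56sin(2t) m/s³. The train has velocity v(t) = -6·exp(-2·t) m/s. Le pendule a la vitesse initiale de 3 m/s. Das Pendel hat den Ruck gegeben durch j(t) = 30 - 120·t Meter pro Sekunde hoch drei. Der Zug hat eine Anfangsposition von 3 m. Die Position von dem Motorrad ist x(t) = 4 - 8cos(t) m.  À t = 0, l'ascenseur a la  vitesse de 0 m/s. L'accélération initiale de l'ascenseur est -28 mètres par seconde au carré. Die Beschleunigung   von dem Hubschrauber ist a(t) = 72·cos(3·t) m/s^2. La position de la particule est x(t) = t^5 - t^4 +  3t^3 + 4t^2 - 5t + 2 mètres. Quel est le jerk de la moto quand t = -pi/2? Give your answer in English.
We must differentiate our position equation x(t) = 4 - 8·cos(t) 3 times. Differentiating position, we get velocity: v(t) = 8·sin(t). The derivative of velocity gives acceleration: a(t) = 8·cos(t). Taking d/dt of a(t), we find j(t) = -8·sin(t). Using j(t) = -8·sin(t) and substituting t = -pi/2, we find j = 8.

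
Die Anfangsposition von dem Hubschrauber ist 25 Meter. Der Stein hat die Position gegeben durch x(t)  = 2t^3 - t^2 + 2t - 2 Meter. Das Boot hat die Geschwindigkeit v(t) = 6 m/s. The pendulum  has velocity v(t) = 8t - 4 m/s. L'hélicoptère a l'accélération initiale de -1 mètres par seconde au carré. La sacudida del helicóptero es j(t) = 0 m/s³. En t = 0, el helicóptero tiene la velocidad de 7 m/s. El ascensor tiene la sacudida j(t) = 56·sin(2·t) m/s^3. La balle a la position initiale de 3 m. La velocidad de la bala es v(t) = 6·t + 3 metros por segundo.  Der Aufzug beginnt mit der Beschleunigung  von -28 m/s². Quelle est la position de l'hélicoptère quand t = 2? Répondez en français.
En partant du jerk j(t) = 0, nous prenons 3 primitives. En prenant ∫j(t)dt et en appliquant a(0) = -1, nous trouvons a(t) = -1. En prenant ∫a(t)dt et en appliquant v(0) = 7, nous trouvons v(t) = 7 - t. L'intégrale de la vitesse, avec x(0) = 25, donne la position: x(t) = -t^2/2 + 7·t + 25. Nous avons la position x(t) = -t^2/2 + 7·t + 25. En substituant t = 2: x(2) = 37.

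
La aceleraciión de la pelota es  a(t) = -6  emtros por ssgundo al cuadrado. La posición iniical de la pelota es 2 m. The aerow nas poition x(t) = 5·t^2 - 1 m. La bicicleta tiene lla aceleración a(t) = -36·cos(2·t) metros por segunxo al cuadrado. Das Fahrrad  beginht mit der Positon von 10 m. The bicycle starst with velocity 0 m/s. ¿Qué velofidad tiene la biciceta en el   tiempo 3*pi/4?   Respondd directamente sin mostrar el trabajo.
La velocidad en t = 3*pi/4 es v = 18.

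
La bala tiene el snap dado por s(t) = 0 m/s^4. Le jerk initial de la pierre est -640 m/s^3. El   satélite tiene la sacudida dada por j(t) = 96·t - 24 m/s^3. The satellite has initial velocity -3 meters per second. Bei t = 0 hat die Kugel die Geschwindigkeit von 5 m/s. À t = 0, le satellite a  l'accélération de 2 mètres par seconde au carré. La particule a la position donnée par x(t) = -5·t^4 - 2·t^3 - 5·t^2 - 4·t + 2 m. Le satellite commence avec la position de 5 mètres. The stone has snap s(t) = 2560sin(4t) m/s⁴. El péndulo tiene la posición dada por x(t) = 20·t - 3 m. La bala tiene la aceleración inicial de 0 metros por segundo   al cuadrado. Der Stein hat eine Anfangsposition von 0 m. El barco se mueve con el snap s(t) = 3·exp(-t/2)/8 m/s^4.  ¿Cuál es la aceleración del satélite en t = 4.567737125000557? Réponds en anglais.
We must find the antiderivative of our jerk equation j(t) = 96·t - 24 1 time. The integral of jerk, with a(0) = 2, gives acceleration: a(t) = 48·t^2 - 24·t + 2. From the given acceleration equation a(t) = 48·t^2 - 24·t + 2, we substitute t = 4.567737125000557 to get a = 893.856986269188.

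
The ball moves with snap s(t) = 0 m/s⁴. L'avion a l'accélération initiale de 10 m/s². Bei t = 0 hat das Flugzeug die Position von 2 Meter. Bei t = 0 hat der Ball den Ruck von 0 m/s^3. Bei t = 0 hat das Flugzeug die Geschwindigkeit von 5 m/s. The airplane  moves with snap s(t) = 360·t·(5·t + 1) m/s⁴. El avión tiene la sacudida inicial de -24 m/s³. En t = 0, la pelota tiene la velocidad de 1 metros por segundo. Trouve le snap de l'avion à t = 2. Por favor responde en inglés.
We have snap s(t) = 360·t·(5·t + 1). Substituting t = 2: s(2) = 7920.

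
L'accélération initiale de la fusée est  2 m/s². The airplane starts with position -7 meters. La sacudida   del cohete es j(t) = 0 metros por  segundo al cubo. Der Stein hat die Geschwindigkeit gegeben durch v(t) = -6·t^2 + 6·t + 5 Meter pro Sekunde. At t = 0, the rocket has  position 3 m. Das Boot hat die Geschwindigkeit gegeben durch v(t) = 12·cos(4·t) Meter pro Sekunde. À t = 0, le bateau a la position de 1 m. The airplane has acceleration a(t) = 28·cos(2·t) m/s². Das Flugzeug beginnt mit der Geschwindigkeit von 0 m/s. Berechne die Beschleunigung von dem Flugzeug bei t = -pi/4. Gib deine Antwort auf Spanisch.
Usando a(t) = 28·cos(2·t) y sustituyendo t = -pi/4, encontramos a = 0.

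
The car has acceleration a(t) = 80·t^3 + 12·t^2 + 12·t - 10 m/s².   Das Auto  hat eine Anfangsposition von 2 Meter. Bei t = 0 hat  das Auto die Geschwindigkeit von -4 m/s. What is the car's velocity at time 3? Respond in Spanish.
Para resolver esto, necesitamos tomar 1 antiderivada de nuestra ecuación de la aceleración a(t) = 80·t^3 + 12·t^2 + 12·t - 10. La antiderivada de la aceleración es la velocidad. Usando v(0) = -4, obtenemos v(t) = 20·t^4 + 4·t^3 + 6·t^2 - 10·t - 4. Usando v(t) = 20·t^4 + 4·t^3 + 6·t^2 - 10·t - 4 y sustituyendo t = 3, encontramos v = 1748.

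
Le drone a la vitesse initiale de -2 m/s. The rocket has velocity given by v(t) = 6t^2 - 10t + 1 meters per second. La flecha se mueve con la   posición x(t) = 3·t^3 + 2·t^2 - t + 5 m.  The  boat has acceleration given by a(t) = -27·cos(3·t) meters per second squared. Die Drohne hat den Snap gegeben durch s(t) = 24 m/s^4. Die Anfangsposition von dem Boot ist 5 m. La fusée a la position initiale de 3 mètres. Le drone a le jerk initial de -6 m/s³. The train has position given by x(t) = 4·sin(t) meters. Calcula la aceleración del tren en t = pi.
Debemos derivar nuestra ecuación de la posición x(t) = 4·sin(t) 2 veces. Tomando d/dt de x(t), encontramos v(t) = 4·cos(t). La derivada de la velocidad da la aceleración: a(t) = -4·sin(t). Tenemos la aceleración a(t) = -4·sin(t). Sustituyendo t = pi: a(pi) = 0.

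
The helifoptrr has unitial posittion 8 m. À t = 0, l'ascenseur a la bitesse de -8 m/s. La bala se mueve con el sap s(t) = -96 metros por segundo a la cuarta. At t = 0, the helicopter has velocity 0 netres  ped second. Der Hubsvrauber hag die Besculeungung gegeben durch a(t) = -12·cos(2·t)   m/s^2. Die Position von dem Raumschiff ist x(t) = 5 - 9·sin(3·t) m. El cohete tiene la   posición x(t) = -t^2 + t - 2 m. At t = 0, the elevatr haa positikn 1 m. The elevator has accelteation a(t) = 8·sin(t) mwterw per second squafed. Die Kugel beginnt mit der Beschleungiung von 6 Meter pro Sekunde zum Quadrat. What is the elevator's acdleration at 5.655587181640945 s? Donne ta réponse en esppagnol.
Tenemos la aceleración a(t) = 8·sin(t). Sustituyendo t = 5.655587181640945: a(5.655587181640945) = -4.69761823827623.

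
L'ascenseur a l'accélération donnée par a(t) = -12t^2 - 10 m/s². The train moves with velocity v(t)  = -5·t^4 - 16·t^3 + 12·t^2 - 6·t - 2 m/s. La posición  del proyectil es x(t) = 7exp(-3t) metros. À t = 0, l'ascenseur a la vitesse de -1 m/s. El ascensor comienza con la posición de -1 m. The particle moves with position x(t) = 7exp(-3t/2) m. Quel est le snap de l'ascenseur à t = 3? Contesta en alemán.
Wir müssen unsere Gleichung für die Beschleunigung a(t) = -12·t^2 - 10 2-mal ableiten. Durch Ableiten von der Beschleunigung erhalten wir den Ruck: j(t) = -24·t. Durch Ableiten von dem Ruck erhalten wir den Snap: s(t) = -24. Wir haben den Snap s(t) = -24. Durch Einsetzen von t = 3: s(3) = -24.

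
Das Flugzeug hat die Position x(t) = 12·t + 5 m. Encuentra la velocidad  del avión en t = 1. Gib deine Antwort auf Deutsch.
Wir müssen unsere Gleichung für die Position x(t) = 12·t + 5 1-mal ableiten. Die Ableitung von der Position ergibt die Geschwindigkeit: v(t) = 12. Wir haben die Geschwindigkeit v(t) = 12. Durch Einsetzen von t = 1: v(1) = 12.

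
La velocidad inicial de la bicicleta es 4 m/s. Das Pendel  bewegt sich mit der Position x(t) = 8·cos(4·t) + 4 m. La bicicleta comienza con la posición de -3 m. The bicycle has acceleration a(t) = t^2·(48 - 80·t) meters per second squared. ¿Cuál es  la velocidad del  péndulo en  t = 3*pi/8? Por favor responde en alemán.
Um dies zu lösen, müssen wir 1 Ableitung unserer Gleichung für die Position x(t) = 8·cos(4·t) + 4 nehmen. Durch Ableiten von der Position erhalten wir die Geschwindigkeit: v(t) = -32·sin(4·t). Aus der Gleichung für die Geschwindigkeit v(t) = -32·sin(4·t), setzen wir t = 3*pi/8 ein und erhalten v = 32.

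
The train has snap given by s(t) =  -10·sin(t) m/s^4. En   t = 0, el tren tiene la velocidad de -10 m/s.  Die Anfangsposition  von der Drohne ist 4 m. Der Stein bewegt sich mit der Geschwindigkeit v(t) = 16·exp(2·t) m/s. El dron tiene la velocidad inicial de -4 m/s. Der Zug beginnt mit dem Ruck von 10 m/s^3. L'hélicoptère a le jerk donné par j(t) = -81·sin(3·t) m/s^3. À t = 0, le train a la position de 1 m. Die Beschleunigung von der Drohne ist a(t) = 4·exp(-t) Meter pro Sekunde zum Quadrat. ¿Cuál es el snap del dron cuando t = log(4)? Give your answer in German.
Wir müssen unsere Gleichung für die Beschleunigung a(t) = 4·exp(-t) 2-mal ableiten. Mit d/dt von a(t) finden wir j(t) = -4·exp(-t). Die Ableitung von dem Ruck ergibt den Snap: s(t) = 4·exp(-t). Aus der Gleichung für den Snap s(t) = 4·exp(-t), setzen wir t = log(4) ein und erhalten s = 1.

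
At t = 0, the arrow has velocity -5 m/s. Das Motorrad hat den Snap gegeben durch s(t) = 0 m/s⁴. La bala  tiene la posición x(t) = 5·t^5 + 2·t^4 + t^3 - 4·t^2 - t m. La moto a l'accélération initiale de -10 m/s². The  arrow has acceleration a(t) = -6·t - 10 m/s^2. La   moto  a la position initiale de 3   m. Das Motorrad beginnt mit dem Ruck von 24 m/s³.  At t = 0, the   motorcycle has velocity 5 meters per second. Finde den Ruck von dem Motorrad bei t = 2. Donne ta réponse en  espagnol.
Partiendo del snap s(t) = 0, tomamos 1 antiderivada. Integrando el snap y usando la condición inicial j(0) = 24, obtenemos j(t) = 24. De la ecuación de la sacudida j(t) = 24, sustituimos t = 2 para obtener j = 24.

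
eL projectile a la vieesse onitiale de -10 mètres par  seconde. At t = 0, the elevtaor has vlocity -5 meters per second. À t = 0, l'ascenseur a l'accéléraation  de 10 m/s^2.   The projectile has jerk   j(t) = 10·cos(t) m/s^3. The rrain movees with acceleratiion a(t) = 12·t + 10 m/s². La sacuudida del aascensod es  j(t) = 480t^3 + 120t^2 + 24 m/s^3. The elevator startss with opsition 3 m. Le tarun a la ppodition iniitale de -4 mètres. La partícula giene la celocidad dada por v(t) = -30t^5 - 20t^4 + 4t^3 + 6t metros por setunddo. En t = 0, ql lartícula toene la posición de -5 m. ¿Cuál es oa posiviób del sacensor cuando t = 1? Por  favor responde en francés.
Nous devons intégrer notre équation du jerk j(t) = 480·t^3 + 120·t^2 + 24 3 fois. En prenant ∫j(t)dt et en appliquant a(0) = 10, nous trouvons a(t) = 120·t^4 + 40·t^3 + 24·t + 10. En intégrant l'accélération et en utilisant la condition initiale v(0) = -5, nous obtenons v(t) = 24·t^5 + 10·t^4 + 12·t^2 + 10·t - 5. En prenant ∫v(t)dt et en appliquant x(0) = 3, nous trouvons x(t) = 4·t^6 + 2·t^5 + 4·t^3 + 5·t^2 - 5·t + 3. De l'équation de la position x(t) = 4·t^6 + 2·t^5 + 4·t^3 + 5·t^2 - 5·t + 3, nous substituons t = 1 pour obtenir x = 13.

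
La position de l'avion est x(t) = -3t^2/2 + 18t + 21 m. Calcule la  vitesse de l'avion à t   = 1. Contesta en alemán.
Um dies zu lösen, müssen wir 1 Ableitung unserer Gleichung für die Position x(t) = -3·t^2/2 + 18·t + 21 nehmen. Mit d/dt von x(t) finden wir v(t) = 18 - 3·t. Wir haben die Geschwindigkeit v(t) = 18 - 3·t. Durch Einsetzen von t = 1: v(1) = 15.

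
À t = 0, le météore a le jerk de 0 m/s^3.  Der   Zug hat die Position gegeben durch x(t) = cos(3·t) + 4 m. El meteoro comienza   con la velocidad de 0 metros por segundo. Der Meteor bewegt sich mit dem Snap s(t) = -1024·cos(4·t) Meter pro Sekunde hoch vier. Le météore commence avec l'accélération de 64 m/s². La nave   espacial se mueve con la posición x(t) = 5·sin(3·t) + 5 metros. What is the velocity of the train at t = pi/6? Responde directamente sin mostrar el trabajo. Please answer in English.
At t = pi/6, v = -3.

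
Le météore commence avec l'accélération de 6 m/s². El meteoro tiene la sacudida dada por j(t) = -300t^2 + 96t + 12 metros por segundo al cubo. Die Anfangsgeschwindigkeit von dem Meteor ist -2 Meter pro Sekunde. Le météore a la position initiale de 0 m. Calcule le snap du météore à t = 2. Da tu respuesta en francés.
En partant du jerk j(t) = -300·t^2 + 96·t + 12, nous prenons 1 dérivée. En dérivant le jerk, nous obtenons le snap: s(t) = 96 - 600·t. En utilisant s(t) = 96 - 600·t et en substituant t = 2, nous trouvons s = -1104.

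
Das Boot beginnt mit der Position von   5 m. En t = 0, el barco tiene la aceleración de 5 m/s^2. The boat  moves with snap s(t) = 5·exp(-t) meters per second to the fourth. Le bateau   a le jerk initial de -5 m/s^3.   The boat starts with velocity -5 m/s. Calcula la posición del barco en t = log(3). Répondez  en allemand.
Um dies zu lösen, müssen wir 4 Integrale unserer Gleichung für den Snap s(t) = 5·exp(-t) finden. Das Integral von dem Snap, mit j(0) = -5, ergibt den Ruck: j(t) = -5·exp(-t). Mit ∫j(t)dt und Anwendung von a(0) = 5, finden wir a(t) = 5·exp(-t). Durch Integration von der Beschleunigung und Verwendung der Anfangsbedingung v(0) = -5, erhalten wir v(t) = -5·exp(-t). Mit ∫v(t)dt und Anwendung von x(0) = 5, finden wir x(t) = 5·exp(-t). Mit x(t) = 5·exp(-t) und Einsetzen von t = log(3), finden wir x = 5/3.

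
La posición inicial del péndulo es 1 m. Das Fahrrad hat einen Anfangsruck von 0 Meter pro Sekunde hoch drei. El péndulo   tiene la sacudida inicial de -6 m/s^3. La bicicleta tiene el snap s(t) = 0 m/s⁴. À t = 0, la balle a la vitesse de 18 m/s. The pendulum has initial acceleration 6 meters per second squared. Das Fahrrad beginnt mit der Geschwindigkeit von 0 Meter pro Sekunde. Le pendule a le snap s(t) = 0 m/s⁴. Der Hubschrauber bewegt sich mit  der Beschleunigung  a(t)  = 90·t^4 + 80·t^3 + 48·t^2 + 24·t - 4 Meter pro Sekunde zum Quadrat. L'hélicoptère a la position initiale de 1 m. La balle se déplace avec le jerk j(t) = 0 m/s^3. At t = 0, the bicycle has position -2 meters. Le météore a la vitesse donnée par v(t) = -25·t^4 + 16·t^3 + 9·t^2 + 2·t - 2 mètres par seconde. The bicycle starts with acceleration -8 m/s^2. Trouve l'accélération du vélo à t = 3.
Nous devons trouver la primitive de notre équation du snap s(t) = 0 2 fois. En intégrant le snap et en utilisant la condition initiale j(0) = 0, nous obtenons j(t) = 0. En prenant ∫j(t)dt et en appliquant a(0) = -8, nous trouvons a(t) = -8. Nous avons l'accélération a(t) = -8. En substituant t = 3: a(3) = -8.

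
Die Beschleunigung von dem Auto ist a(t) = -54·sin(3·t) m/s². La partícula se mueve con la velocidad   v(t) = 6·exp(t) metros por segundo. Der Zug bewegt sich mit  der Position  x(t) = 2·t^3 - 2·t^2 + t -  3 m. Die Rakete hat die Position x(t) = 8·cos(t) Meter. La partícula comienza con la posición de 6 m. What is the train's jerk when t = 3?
Starting from position x(t) = 2·t^3 - 2·t^2 + t - 3, we take 3 derivatives. Taking d/dt of x(t), we find v(t) = 6·t^2 - 4·t + 1. The derivative of velocity gives acceleration: a(t) = 12·t - 4. Differentiating acceleration, we get jerk: j(t) = 12. Using j(t) = 12 and substituting t = 3, we find j = 12.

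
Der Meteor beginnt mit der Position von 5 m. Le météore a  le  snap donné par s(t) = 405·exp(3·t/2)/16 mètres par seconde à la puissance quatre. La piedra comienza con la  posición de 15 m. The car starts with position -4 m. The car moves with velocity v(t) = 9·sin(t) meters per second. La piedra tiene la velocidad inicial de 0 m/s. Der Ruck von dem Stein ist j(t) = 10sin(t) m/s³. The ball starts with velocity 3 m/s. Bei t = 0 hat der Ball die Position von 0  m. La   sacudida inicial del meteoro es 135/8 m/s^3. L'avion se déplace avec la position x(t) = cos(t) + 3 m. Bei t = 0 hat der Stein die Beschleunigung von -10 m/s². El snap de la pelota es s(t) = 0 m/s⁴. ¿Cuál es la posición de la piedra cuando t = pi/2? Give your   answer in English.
We need to integrate our jerk equation j(t) = 10·sin(t) 3 times. Taking ∫j(t)dt and applying a(0) = -10, we find a(t) = -10·cos(t). Taking ∫a(t)dt and applying v(0) = 0, we find v(t) = -10·sin(t). The integral of velocity is position. Using x(0) = 15, we get x(t) = 10·cos(t) + 5. Using x(t) = 10·cos(t) + 5 and substituting t = pi/2, we find x = 5.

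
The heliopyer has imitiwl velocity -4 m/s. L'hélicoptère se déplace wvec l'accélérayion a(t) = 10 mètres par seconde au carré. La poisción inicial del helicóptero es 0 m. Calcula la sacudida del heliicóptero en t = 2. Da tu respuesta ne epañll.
Para resolver esto, necesitamos tomar 1 derivada de nuestra ecuación de la aceleración a(t) = 10. Tomando d/dt de a(t), encontramos j(t) = 0. Usando j(t) = 0 y sustituyendo t = 2, encontramos j = 0.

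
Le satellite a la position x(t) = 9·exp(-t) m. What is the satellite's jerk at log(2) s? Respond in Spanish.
Para resolver esto, necesitamos tomar 3 derivadas de nuestra ecuación de la posición x(t) = 9·exp(-t). La derivada de la posición da la velocidad: v(t) = -9·exp(-t). Tomando d/dt de v(t), encontramos a(t) = 9·exp(-t). Derivando la aceleración, obtenemos la sacudida: j(t) = -9·exp(-t). De la ecuación de la sacudida j(t) = -9·exp(-t), sustituimos t = log(2) para obtener j = -9/2.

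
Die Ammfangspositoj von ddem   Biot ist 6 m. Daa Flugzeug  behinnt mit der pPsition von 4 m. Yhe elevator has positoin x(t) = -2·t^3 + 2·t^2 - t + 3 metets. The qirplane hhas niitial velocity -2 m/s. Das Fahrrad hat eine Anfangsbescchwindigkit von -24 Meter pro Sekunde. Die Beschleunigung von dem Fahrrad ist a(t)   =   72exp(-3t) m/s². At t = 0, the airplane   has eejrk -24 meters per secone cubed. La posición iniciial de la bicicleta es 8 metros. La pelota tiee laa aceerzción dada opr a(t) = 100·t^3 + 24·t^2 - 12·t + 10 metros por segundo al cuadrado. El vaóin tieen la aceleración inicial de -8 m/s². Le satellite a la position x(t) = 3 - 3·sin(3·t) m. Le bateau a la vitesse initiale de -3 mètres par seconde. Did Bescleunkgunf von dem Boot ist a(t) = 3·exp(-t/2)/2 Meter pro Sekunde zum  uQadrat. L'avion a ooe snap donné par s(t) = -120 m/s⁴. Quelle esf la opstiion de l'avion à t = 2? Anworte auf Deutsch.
Um dies zu lösen, müssen wir 4 Integrale unserer Gleichung für den Snap s(t) = -120 finden. Mit ∫s(t)dt und Anwendung von j(0) = -24, finden wir j(t) = -120·t - 24. Die Stammfunktion von dem Ruck, mit a(0) = -8, ergibt die Beschleunigung: a(t) = -60·t^2 - 24·t - 8. Die Stammfunktion von der Beschleunigung ist die Geschwindigkeit. Mit v(0) = -2 erhalten wir v(t) = -20·t^3 - 12·t^2 - 8·t - 2. Die Stammfunktion von der Geschwindigkeit, mit x(0) = 4, ergibt die Position: x(t) = -5·t^4 - 4·t^3 - 4·t^2 - 2·t + 4. Aus der Gleichung für die Position x(t) = -5·t^4 - 4·t^3 - 4·t^2 - 2·t + 4, setzen wir t = 2 ein und erhalten x = -128.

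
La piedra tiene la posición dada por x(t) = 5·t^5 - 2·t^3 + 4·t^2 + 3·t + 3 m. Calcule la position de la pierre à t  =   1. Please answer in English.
Using x(t) = 5·t^5 - 2·t^3 + 4·t^2 + 3·t + 3 and substituting t = 1, we find x = 13.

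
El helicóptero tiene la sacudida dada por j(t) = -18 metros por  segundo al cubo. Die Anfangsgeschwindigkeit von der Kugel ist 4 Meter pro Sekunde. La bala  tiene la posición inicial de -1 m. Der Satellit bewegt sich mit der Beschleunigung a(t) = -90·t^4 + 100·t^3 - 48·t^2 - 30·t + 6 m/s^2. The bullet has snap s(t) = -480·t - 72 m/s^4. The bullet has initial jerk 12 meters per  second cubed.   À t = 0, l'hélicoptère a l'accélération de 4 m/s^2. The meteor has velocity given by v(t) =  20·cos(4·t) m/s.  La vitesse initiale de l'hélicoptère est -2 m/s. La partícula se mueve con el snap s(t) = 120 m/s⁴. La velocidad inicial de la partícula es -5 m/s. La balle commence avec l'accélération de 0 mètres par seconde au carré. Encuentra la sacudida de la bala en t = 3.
Debemos encontrar la integral de nuestra ecuación del snap s(t) = -480·t - 72 1 vez. La antiderivada del snap, con j(0) = 12, da la sacudida: j(t) = -240·t^2 - 72·t + 12. Usando j(t) = -240·t^2 - 72·t + 12 y sustituyendo t = 3, encontramos j = -2364.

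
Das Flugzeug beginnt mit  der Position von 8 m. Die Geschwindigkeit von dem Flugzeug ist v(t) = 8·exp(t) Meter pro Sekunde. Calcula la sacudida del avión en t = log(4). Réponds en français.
En partant de la vitesse v(t) = 8·exp(t), nous prenons 2 dérivées. La dérivée de la vitesse donne l'accélération: a(t) = 8·exp(t). La dérivée de l'accélération donne le jerk: j(t) = 8·exp(t). En utilisant j(t) = 8·exp(t) et en substituant t = log(4), nous trouvons j = 32.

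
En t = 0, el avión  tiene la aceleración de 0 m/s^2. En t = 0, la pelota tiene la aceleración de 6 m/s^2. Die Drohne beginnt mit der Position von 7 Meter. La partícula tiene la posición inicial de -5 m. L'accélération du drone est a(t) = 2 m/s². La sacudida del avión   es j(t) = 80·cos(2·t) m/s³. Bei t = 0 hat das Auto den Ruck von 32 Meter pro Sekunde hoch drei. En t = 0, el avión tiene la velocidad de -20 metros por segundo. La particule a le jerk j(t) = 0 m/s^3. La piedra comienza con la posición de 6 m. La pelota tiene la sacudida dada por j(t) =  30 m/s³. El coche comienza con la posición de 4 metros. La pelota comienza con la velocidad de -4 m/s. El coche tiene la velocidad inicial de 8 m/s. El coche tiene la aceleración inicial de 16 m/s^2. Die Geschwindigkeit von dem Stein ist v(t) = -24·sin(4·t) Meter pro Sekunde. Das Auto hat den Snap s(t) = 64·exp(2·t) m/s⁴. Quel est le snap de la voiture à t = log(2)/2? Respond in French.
De l'équation du snap s(t) = 64·exp(2·t), nous substituons t = log(2)/2 pour obtenir s = 128.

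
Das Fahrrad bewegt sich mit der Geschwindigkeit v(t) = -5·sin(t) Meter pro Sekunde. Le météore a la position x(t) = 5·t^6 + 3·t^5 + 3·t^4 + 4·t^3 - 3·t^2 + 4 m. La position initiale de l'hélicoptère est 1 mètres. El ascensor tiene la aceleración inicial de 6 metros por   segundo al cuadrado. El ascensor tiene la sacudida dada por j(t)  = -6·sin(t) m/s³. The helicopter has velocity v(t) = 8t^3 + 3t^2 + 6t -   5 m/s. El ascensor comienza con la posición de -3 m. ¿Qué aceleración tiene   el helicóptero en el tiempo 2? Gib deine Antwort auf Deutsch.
Ausgehend von der Geschwindigkeit v(t) = 8·t^3 + 3·t^2 + 6·t - 5, nehmen wir 1 Ableitung. Die Ableitung von der Geschwindigkeit ergibt die Beschleunigung: a(t) = 24·t^2 + 6·t + 6. Mit a(t) = 24·t^2 + 6·t + 6 und Einsetzen von t = 2, finden wir a = 114.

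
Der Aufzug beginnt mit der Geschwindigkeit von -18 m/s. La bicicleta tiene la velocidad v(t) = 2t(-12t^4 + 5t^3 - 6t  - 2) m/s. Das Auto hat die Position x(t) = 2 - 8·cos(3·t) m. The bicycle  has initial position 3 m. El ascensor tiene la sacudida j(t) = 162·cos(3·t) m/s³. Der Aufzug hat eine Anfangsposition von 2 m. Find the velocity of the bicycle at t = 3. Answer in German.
Wir haben die Geschwindigkeit v(t) = 2·t·(-12·t^4 + 5·t^3 - 6·t - 2). Durch Einsetzen von t = 3: v(3) = -5142.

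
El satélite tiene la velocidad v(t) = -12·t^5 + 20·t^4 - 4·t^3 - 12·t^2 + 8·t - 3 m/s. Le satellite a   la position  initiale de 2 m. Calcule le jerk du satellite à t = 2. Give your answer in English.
To solve this, we need to take 2 derivatives of our velocity equation v(t) = -12·t^5 + 20·t^4 - 4·t^3 - 12·t^2 + 8·t - 3. Taking d/dt of v(t), we find a(t) = -60·t^4 + 80·t^3 - 12·t^2 - 24·t + 8. The derivative of acceleration gives jerk: j(t) = -240·t^3 + 240·t^2 - 24·t - 24. From the given jerk equation j(t) = -240·t^3 + 240·t^2 - 24·t - 24, we substitute t = 2 to get j = -1032.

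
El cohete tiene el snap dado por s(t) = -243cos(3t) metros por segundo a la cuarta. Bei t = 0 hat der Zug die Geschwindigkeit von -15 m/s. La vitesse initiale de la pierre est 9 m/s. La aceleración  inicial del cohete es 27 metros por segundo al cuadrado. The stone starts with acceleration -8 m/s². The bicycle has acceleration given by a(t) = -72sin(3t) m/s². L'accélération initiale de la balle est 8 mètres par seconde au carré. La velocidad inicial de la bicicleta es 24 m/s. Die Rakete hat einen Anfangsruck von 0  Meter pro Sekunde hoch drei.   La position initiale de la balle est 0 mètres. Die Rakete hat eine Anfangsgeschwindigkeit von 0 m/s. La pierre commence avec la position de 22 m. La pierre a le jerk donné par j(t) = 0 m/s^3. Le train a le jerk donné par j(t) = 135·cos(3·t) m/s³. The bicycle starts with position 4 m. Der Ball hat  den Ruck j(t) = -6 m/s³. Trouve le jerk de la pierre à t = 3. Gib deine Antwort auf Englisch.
We have jerk j(t) = 0. Substituting t = 3: j(3) = 0.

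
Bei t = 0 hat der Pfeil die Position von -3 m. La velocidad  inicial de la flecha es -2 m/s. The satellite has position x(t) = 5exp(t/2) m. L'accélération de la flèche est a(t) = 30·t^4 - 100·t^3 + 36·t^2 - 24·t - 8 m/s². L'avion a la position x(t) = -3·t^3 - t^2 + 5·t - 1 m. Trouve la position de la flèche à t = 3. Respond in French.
Nous devons intégrer notre équation de l'accélération a(t) = 30·t^4 - 100·t^3 + 36·t^2 - 24·t - 8 2 fois. En intégrant l'accélération et en utilisant la condition initiale v(0) = -2, nous obtenons v(t) = 6·t^5 - 25·t^4 + 12·t^3 - 12·t^2 - 8·t - 2. En prenant ∫v(t)dt et en appliquant x(0) = -3, nous trouvons x(t) = t^6 - 5·t^5 + 3·t^4 - 4·t^3 - 4·t^2 - 2·t - 3. En utilisant x(t) = t^6 - 5·t^5 + 3·t^4 - 4·t^3 - 4·t^2 - 2·t - 3 et en substituant t = 3, nous trouvons x = -396.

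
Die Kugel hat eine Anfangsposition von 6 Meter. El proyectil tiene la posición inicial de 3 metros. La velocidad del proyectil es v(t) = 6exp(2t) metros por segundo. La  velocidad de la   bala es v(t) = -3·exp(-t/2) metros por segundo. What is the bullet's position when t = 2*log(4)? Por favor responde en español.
Necesitamos integrar nuestra ecuación de la velocidad v(t) = -3·exp(-t/2) 1 vez. La integral de la velocidad, con x(0) = 6, da la posición: x(t) = 6·exp(-t/2). Usando x(t) = 6·exp(-t/2) y sustituyendo t = 2*log(4), encontramos x = 3/2.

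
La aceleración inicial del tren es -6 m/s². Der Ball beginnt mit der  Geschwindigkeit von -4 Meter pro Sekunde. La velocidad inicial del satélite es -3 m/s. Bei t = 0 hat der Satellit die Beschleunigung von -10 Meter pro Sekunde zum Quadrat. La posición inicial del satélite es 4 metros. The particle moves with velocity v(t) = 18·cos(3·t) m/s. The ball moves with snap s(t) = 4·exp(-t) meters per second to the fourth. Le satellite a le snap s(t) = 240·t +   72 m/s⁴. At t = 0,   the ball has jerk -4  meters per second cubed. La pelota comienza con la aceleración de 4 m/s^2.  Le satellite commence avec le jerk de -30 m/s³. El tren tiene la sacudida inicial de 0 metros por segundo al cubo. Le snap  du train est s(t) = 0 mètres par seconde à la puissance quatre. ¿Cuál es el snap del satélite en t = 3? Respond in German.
Wir haben den Snap s(t) = 240·t + 72. Durch Einsetzen von t = 3: s(3) = 792.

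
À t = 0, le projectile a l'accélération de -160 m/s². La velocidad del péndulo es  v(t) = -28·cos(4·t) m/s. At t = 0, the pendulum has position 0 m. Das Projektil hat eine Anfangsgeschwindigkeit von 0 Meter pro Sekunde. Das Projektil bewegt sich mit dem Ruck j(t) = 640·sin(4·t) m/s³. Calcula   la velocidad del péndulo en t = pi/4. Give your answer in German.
Aus der Gleichung für die Geschwindigkeit v(t) = -28·cos(4·t), setzen wir t = pi/4 ein und erhalten v = 28.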